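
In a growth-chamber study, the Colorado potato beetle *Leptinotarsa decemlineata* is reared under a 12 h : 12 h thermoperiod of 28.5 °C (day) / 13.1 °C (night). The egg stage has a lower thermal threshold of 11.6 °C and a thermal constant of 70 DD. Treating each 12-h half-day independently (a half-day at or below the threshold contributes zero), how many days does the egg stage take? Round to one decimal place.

7.6 days

Day half: max(0, 28.5 − 11.6) × 0.5 = 16.9 × 0.5 = 8.45 DD.
Night half: max(0, 13.1 − 11.6) × 0.5 = 1.5 × 0.5 = 0.75 DD.
Per 24 h: 9.20 DD/day.
Duration = 70 / 9.20 = 7.609 ≈ 7.6 days.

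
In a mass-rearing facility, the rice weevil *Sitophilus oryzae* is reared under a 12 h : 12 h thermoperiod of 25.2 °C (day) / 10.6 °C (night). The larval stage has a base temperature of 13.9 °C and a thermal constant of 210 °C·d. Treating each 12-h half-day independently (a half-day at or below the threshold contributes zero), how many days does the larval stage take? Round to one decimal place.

Day half: max(0, 25.2 − 13.9) × 0.5 = 11.3 × 0.5 = 5.65 DD.
Night half: max(0, 10.6 − 13.9) × 0.5 = 0.0 × 0.5 = 0.00 DD.
Per 24 h: 5.65 DD/day.
Duration = 210 / 5.65 = 37.168 ≈ 37.2 days.

37.2 days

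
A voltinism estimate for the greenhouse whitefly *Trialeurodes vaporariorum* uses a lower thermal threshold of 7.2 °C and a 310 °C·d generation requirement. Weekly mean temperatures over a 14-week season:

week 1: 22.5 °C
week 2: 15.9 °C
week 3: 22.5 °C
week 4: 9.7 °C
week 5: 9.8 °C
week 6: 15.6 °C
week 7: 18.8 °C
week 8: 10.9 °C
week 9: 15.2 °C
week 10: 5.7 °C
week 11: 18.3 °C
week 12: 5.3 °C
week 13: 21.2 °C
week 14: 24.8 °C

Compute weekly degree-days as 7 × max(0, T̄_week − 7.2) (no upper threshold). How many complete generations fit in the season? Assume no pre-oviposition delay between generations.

2 generations

Weekly DD (7 × max(0, T̄ − 7.2)): 107.1, 60.9, 107.1, 17.5, 18.2, 58.8, 81.2, 25.9, 56.0, 0.0, 77.7, 0.0, 98.0, 123.2.
Season total = 831.6 DD.
Complete generations = ⌊831.6 / 310⌋ = 2.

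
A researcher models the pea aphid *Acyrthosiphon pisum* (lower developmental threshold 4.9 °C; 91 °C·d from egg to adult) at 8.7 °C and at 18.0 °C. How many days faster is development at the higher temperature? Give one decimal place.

17.0 days

At 8.7 °C: 91 / (8.7 − 4.9) = 91 / 3.8 = 23.947 d.
At 18.0 °C: 91 / (18.0 − 4.9) = 91 / 13.1 = 6.947 d.
Difference = |23.947 − 6.947| = 17.001 ≈ 17.0 days.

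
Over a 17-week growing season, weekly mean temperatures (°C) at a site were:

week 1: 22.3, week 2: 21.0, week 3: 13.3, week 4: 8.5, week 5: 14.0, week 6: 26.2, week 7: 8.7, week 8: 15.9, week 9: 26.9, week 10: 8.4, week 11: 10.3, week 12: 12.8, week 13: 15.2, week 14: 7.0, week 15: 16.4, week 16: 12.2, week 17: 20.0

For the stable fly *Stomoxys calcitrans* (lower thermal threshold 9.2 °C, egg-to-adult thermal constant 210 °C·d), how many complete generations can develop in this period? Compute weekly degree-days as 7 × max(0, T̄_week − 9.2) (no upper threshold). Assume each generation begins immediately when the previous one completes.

3 generations

Weekly DD (7 × max(0, T̄ − 9.2)): 91.7, 82.6, 28.7, 0.0, 33.6, 119.0, 0.0, 46.9, 123.9, 0.0, 7.7, 25.2, 42.0, 0.0, 50.4, 21.0, 75.6.
Season total = 748.3 DD.
Complete generations = ⌊748.3 / 210⌋ = 3.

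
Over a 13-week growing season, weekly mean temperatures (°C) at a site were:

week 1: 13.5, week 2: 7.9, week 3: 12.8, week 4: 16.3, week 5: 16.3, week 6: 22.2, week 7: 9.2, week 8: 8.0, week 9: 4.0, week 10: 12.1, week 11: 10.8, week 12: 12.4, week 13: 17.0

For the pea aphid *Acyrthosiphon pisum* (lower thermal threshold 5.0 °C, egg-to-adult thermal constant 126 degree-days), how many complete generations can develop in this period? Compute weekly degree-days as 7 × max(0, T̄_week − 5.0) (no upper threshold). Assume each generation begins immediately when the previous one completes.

Weekly DD (7 × max(0, T̄ − 5.0)): 59.5, 20.3, 54.6, 79.1, 79.1, 120.4, 29.4, 21.0, 0.0, 49.7, 40.6, 51.8, 84.0.
Season total = 689.5 DD.
Complete generations = ⌊689.5 / 126⌋ = 5.

5 generations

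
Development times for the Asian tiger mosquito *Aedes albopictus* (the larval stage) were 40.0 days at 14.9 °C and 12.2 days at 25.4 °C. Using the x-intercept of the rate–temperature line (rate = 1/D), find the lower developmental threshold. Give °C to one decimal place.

Under the model K = D·(T − T_b), so D₁·(T₁ − T_b) = D₂·(T₂ − T_b).
40.0·(14.9 − T_b) = 12.2·(25.4 − T_b)
T_b = (40.0·14.9 − 12.2·25.4) / (40.0 − 12.2) = 286.12 / 27.8 = 10.292 °C ≈ 10.3 °C.

10.3 °C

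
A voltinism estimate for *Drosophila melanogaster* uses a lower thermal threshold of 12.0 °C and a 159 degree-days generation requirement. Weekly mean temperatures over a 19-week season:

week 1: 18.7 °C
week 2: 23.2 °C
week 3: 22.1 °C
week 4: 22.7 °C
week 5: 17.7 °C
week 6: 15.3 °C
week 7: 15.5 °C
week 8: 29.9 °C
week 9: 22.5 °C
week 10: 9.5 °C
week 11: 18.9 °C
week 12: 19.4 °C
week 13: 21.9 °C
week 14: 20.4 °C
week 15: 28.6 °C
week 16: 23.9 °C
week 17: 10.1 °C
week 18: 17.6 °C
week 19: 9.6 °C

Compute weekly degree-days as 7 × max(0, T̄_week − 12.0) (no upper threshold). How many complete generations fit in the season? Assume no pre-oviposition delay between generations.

Weekly DD (7 × max(0, T̄ − 12.0)): 46.9, 78.4, 70.7, 74.9, 39.9, 23.1, 24.5, 125.3, 73.5, 0.0, 48.3, 51.8, 69.3, 58.8, 116.2, 83.3, 0.0, 39.2, 0.0.
Season total = 1024.1 DD.
Complete generations = ⌊1024.1 / 159⌋ = 6.

6 generations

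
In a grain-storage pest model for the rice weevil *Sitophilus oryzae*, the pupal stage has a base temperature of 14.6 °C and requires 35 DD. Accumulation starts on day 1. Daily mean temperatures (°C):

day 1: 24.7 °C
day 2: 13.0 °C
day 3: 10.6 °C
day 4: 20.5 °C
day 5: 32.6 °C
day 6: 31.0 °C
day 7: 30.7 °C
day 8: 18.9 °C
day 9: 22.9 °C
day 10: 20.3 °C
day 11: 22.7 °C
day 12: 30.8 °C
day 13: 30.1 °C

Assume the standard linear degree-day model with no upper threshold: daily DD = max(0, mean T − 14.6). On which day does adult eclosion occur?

Daily DD above 14.6 °C: 10.1, 0.0, 0.0, 5.9, 18.0, 16.4, 16.1, 4.3, 8.3, 5.7, 8.1, 16.2, 15.5.
Cumulative: 10.1, 10.1, 10.1, 16.0, 34.0, 50.4, 66.5, 70.8, 79.1, 84.8, 92.9, 109.1, 124.6.
The total first reaches 35 DD on day 6.

day 6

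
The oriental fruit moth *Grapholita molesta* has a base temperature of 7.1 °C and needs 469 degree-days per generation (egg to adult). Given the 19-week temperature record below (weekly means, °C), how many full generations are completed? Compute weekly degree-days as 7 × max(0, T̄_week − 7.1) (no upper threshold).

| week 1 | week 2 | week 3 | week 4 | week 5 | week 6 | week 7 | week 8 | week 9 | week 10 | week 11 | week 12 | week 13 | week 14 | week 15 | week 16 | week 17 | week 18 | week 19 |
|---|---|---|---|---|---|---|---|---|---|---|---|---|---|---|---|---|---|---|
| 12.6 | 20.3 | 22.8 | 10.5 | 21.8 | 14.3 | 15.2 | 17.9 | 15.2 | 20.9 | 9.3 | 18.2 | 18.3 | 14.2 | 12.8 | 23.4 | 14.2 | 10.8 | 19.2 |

2 generations

Weekly DD (7 × max(0, T̄ − 7.1)): 38.5, 92.4, 109.9, 23.8, 102.9, 50.4, 56.7, 75.6, 56.7, 96.6, 15.4, 77.7, 78.4, 49.7, 39.9, 114.1, 49.7, 25.9, 84.7.
Season total = 1239.0 DD.
Complete generations = ⌊1239.0 / 469⌋ = 2.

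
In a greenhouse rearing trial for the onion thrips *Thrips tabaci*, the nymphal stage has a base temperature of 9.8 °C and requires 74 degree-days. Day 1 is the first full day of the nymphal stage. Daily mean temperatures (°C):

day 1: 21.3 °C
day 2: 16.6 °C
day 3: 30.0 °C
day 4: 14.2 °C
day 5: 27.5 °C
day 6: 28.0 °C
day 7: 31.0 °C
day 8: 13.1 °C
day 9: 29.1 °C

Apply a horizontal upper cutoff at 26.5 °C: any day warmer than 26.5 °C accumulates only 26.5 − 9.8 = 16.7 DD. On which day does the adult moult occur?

Daily DD above 9.8 °C (capped at 16.7): 11.5, 6.8, 16.7, 4.4, 16.7, 16.7, 16.7, 3.3, 16.7.
Cumulative: 11.5, 18.3, 35.0, 39.4, 56.1, 72.8, 89.5, 92.8, 109.5.
The total first reaches 74 DD on day 7.

day 7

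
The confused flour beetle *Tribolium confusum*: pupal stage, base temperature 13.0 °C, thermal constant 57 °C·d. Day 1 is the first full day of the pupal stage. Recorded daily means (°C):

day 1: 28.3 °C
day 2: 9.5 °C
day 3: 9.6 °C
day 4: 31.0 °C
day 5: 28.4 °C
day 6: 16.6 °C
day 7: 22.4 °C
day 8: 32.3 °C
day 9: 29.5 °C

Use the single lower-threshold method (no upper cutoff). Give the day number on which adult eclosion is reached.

Daily DD above 13.0 °C: 15.3, 0.0, 0.0, 18.0, 15.4, 3.6, 9.4, 19.3, 16.5.
Cumulative: 15.3, 15.3, 15.3, 33.3, 48.7, 52.3, 61.7, 81.0, 97.5.
The total first reaches 57 DD on day 7.

day 7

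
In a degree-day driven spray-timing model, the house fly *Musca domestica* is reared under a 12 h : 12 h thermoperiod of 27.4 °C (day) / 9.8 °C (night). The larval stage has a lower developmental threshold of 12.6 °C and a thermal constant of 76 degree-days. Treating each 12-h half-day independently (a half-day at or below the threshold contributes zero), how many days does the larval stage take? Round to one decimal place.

10.3 days

Day half: max(0, 27.4 − 12.6) × 0.5 = 14.8 × 0.5 = 7.40 DD.
Night half: max(0, 9.8 − 12.6) × 0.5 = 0.0 × 0.5 = 0.00 DD.
Per 24 h: 7.40 DD/day.
Duration = 76 / 7.40 = 10.270 ≈ 10.3 days.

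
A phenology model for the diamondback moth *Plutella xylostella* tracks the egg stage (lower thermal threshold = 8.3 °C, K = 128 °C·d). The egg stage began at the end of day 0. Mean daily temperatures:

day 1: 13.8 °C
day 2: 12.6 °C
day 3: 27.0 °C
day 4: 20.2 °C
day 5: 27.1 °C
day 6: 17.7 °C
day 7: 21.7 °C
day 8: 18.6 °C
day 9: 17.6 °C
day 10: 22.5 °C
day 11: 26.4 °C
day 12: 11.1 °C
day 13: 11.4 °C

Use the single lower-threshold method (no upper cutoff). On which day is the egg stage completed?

day 11

Daily DD above 8.3 °C: 5.5, 4.3, 18.7, 11.9, 18.8, 9.4, 13.4, 10.3, 9.3, 14.2, 18.1, 2.8, 3.1.
Cumulative: 5.5, 9.8, 28.5, 40.4, 59.2, 68.6, 82.0, 92.3, 101.6, 115.8, 133.9, 136.7, 139.8.
The total first reaches 128 DD on day 11.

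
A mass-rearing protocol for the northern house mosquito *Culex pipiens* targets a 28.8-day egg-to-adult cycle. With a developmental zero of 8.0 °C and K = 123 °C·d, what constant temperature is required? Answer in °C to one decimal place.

Required daily accumulation = 123 / 28.8 = 4.271 DD/day.
T = T_base + 4.271 = 8.0 + 4.271 = 12.271 ≈ 12.3 °C.

12.3 °C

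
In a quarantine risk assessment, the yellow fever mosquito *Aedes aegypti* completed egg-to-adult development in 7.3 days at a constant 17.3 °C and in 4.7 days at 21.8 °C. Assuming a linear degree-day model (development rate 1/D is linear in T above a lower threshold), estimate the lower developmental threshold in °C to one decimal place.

Under the model K = D·(T − T_b), so D₁·(T₁ − T_b) = D₂·(T₂ − T_b).
7.3·(17.3 − T_b) = 4.7·(21.8 − T_b)
T_b = (7.3·17.3 − 4.7·21.8) / (7.3 − 4.7) = 23.83 / 2.6 = 9.165 °C ≈ 9.2 °C.

9.2 °C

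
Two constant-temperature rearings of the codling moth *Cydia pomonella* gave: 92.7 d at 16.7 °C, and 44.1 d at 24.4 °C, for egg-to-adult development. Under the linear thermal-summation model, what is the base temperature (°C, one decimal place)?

9.7 °C

Linear rate model ⇒ the product D·(T − T_b) is constant across temperatures.
92.7·(16.7 − T_b) = 44.1·(24.4 − T_b)
T_b = (92.7·16.7 − 44.1·24.4) / (92.7 − 44.1) = 472.05 / 48.6 = 9.713 °C ≈ 9.7 °C.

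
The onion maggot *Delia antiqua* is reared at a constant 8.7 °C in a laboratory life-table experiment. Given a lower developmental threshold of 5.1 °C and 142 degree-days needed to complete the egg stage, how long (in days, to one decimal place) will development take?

Daily accumulation = 8.7 − 5.1 = 3.6 DD/day.
Duration = 142 / 3.6 = 39.444 ≈ 39.4 days.

39.4 days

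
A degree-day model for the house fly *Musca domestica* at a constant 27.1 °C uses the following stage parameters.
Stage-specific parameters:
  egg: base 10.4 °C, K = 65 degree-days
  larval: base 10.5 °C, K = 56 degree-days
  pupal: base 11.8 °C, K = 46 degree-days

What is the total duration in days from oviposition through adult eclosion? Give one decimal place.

egg: 65 / (27.1 − 10.4) = 65 / 16.7 = 3.892 d.
larval: 56 / (27.1 − 10.5) = 56 / 16.6 = 3.373 d.
pupal: 46 / (27.1 − 11.8) = 46 / 15.3 = 3.007 d.
Sum = 10.272 ≈ 10.3 days.

10.3 days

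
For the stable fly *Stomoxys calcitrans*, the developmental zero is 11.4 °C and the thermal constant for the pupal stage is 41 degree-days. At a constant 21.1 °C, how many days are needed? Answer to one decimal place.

Daily accumulation = 21.1 − 11.4 = 9.7 DD/day.
Duration = 41 / 9.7 = 4.227 ≈ 4.2 days.

4.2 days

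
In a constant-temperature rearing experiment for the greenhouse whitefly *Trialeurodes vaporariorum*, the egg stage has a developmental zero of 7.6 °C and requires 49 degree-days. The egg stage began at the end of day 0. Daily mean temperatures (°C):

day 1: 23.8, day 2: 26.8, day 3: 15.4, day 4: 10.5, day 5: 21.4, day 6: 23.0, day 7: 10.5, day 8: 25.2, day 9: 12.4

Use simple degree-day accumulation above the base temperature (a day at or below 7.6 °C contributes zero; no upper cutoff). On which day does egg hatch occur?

day 5

Daily DD above 7.6 °C: 16.2, 19.2, 7.8, 2.9, 13.8, 15.4, 2.9, 17.6, 4.8.
Cumulative: 16.2, 35.4, 43.2, 46.1, 59.9, 75.3, 78.2, 95.8, 100.6.
The total first reaches 49 DD on day 5.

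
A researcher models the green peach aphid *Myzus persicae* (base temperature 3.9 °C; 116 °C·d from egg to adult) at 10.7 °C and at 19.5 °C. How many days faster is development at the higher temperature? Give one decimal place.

9.6 days

At 10.7 °C: 116 / (10.7 − 3.9) = 116 / 6.8 = 17.059 d.
At 19.5 °C: 116 / (19.5 − 3.9) = 116 / 15.6 = 7.436 d.
Difference = |17.059 − 7.436| = 9.623 ≈ 9.6 days.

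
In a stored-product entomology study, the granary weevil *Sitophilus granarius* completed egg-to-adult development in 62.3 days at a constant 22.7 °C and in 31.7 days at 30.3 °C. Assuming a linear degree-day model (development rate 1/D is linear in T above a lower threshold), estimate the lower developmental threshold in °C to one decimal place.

14.8 °C

Equal thermal constants: D₁(T₁ − T_b) = D₂(T₂ − T_b).
62.3·(22.7 − T_b) = 31.7·(30.3 − T_b)
T_b = (62.3·22.7 − 31.7·30.3) / (62.3 − 31.7) = 453.70 / 30.6 = 14.827 °C ≈ 14.8 °C.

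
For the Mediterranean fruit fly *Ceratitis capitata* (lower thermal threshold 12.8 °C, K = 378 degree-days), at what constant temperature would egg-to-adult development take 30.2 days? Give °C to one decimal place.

Required daily accumulation = 378 / 30.2 = 12.517 DD/day.
T = T_base + 12.517 = 12.8 + 12.517 = 25.317 ≈ 25.3 °C.

25.3 °C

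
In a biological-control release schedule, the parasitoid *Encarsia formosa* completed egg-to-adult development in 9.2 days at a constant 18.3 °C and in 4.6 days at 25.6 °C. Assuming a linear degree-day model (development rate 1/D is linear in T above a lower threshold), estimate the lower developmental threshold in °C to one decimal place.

Equal thermal constants: D₁(T₁ − T_b) = D₂(T₂ − T_b).
9.2·(18.3 − T_b) = 4.6·(25.6 − T_b)
T_b = (9.2·18.3 − 4.6·25.6) / (9.2 − 4.6) = 50.60 / 4.6 = 11.000 °C ≈ 11.0 °C.

11.0 °C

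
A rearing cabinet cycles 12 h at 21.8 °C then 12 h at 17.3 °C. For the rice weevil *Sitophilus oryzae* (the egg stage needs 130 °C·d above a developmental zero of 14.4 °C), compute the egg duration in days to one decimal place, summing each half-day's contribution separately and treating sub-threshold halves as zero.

Day half: max(0, 21.8 − 14.4) × 0.5 = 7.4 × 0.5 = 3.70 DD.
Night half: max(0, 17.3 − 14.4) × 0.5 = 2.9 × 0.5 = 1.45 DD.
Per 24 h: 5.15 DD/day.
Duration = 130 / 5.15 = 25.243 ≈ 25.2 days.

25.2 days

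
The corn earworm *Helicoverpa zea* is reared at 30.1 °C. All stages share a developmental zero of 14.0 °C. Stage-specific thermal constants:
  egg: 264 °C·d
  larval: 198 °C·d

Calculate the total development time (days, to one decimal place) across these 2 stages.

28.7 days

Daily accumulation at 30.1 °C = 30.1 − 14.0 = 16.1 DD/day.
Total K = 264 + 198 = 462 DD.
Total duration = 462 / 16.1 = 28.696 ≈ 28.7 days.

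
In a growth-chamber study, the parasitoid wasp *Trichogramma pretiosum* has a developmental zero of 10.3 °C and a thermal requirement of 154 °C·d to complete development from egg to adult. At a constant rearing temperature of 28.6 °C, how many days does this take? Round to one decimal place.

8.4 days

Daily accumulation = 28.6 − 10.3 = 18.3 DD/day.
Duration = 154 / 18.3 = 8.415 ≈ 8.4 days.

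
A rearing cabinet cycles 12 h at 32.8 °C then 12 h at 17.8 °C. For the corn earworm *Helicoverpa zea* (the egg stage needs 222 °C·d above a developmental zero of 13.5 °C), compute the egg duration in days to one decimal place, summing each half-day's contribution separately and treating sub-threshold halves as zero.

Day half: max(0, 32.8 − 13.5) × 0.5 = 19.3 × 0.5 = 9.65 DD.
Night half: max(0, 17.8 − 13.5) × 0.5 = 4.3 × 0.5 = 2.15 DD.
Per 24 h: 11.80 DD/day.
Duration = 222 / 11.80 = 18.814 ≈ 18.8 days.

18.8 days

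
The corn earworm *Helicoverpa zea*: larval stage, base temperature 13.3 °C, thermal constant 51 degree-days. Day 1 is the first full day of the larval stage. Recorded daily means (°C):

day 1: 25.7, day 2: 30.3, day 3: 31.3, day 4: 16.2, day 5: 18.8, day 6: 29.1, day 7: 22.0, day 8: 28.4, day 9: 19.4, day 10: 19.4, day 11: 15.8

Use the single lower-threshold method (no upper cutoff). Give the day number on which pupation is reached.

day 5

Daily DD above 13.3 °C: 12.4, 17.0, 18.0, 2.9, 5.5, 15.8, 8.7, 15.1, 6.1, 6.1, 2.5.
Cumulative: 12.4, 29.4, 47.4, 50.3, 55.8, 71.6, 80.3, 95.4, 101.5, 107.6, 110.1.
The total first reaches 51 DD on day 5.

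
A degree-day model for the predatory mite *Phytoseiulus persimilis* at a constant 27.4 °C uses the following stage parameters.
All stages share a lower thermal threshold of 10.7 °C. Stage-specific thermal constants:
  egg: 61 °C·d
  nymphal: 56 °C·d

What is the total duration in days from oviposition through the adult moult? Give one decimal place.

Daily accumulation at 27.4 °C = 27.4 − 10.7 = 16.7 DD/day.
Total K = 61 + 56 = 117 DD.
Total duration = 117 / 16.7 = 7.006 ≈ 7.0 days.

7.0 days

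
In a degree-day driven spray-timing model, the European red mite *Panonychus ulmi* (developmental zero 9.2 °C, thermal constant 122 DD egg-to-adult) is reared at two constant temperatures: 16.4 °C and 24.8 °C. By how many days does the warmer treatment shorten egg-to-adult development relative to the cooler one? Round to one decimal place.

At 16.4 °C: 122 / (16.4 − 9.2) = 122 / 7.2 = 16.944 d.
At 24.8 °C: 122 / (24.8 − 9.2) = 122 / 15.6 = 7.821 d.
Difference = |16.944 − 7.821| = 9.124 ≈ 9.1 days.

9.1 days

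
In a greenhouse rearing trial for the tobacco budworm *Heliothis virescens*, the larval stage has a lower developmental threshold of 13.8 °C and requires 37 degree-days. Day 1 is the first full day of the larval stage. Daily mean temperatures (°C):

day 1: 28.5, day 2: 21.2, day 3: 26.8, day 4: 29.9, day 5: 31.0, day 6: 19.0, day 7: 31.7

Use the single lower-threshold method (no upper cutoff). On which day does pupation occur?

Daily DD above 13.8 °C: 14.7, 7.4, 13.0, 16.1, 17.2, 5.2, 17.9.
Cumulative: 14.7, 22.1, 35.1, 51.2, 68.4, 73.6, 91.5.
The total first reaches 37 DD on day 4.

day 4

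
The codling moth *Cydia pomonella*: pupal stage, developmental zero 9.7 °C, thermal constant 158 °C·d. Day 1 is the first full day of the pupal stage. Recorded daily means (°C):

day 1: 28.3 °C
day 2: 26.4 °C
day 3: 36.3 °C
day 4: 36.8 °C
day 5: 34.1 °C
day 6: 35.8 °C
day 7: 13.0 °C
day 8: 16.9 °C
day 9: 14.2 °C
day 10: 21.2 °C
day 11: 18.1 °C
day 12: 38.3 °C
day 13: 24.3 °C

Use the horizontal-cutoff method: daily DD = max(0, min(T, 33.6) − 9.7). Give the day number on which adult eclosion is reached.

day 11

Daily DD above 9.7 °C (capped at 23.9): 18.6, 16.7, 23.9, 23.9, 23.9, 23.9, 3.3, 7.2, 4.5, 11.5, 8.4, 23.9, 14.6.
Cumulative: 18.6, 35.3, 59.2, 83.1, 107.0, 130.9, 134.2, 141.4, 145.9, 157.4, 165.8, 189.7, 204.3.
The total first reaches 158 DD on day 11.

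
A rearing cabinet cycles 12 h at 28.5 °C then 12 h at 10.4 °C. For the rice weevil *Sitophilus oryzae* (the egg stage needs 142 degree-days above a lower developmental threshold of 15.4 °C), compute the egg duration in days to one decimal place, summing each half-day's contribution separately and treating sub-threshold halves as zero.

Day half: max(0, 28.5 − 15.4) × 0.5 = 13.1 × 0.5 = 6.55 DD.
Night half: max(0, 10.4 − 15.4) × 0.5 = 0.0 × 0.5 = 0.00 DD.
Per 24 h: 6.55 DD/day.
Duration = 142 / 6.55 = 21.679 ≈ 21.7 days.

21.7 days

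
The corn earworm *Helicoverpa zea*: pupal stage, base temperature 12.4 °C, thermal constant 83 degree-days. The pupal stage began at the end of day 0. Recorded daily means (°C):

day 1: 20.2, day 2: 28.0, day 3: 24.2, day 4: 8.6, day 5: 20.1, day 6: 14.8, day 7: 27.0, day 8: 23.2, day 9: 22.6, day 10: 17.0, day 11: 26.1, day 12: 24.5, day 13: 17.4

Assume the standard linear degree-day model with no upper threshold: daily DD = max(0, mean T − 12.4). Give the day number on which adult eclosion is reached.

Daily DD above 12.4 °C: 7.8, 15.6, 11.8, 0.0, 7.7, 2.4, 14.6, 10.8, 10.2, 4.6, 13.7, 12.1, 5.0.
Cumulative: 7.8, 23.4, 35.2, 35.2, 42.9, 45.3, 59.9, 70.7, 80.9, 85.5, 99.2, 111.3, 116.3.
The total first reaches 83 DD on day 10.

day 10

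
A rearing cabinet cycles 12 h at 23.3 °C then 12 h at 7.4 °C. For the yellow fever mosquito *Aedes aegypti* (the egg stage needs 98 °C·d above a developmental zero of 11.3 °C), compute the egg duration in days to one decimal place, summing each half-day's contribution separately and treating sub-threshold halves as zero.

16.3 days

Day half: max(0, 23.3 − 11.3) × 0.5 = 12.0 × 0.5 = 6.00 DD.
Night half: max(0, 7.4 − 11.3) × 0.5 = 0.0 × 0.5 = 0.00 DD.
Per 24 h: 6.00 DD/day.
Duration = 98 / 6.00 = 16.333 ≈ 16.3 days.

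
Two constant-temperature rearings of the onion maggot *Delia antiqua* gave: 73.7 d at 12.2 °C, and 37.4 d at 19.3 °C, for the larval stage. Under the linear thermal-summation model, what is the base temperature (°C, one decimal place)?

4.9 °C

Linear rate model ⇒ the product D·(T − T_b) is constant across temperatures.
73.7·(12.2 − T_b) = 37.4·(19.3 − T_b)
T_b = (73.7·12.2 − 37.4·19.3) / (73.7 − 37.4) = 177.32 / 36.3 = 4.885 °C ≈ 4.9 °C.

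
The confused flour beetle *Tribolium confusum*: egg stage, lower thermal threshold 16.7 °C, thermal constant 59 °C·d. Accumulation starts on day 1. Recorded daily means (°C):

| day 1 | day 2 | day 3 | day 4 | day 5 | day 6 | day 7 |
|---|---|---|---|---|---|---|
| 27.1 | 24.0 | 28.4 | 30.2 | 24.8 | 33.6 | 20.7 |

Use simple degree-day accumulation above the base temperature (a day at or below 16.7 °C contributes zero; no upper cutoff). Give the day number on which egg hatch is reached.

day 6

Daily DD above 16.7 °C: 10.4, 7.3, 11.7, 13.5, 8.1, 16.9, 4.0.
Cumulative: 10.4, 17.7, 29.4, 42.9, 51.0, 67.9, 71.9.
The total first reaches 59 DD on day 6.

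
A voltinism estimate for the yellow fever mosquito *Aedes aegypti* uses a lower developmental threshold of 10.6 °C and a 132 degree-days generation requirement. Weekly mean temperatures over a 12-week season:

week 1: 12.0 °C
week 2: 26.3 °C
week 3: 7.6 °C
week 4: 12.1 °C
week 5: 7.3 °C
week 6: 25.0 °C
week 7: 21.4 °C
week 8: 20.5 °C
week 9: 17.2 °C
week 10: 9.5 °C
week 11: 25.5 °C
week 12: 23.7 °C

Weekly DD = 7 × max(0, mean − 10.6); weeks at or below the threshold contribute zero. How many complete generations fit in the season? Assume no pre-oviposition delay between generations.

Weekly DD (7 × max(0, T̄ − 10.6)): 9.8, 109.9, 0.0, 10.5, 0.0, 100.8, 75.6, 69.3, 46.2, 0.0, 104.3, 91.7.
Season total = 618.1 DD.
Complete generations = ⌊618.1 / 132⌋ = 4.

4 generations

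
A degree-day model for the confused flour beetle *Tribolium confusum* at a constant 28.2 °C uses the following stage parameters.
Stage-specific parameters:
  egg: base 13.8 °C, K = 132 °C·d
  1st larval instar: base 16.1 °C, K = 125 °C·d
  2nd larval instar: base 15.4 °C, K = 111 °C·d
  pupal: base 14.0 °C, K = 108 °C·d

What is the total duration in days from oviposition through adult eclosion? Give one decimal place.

egg: 132 / (28.2 − 13.8) = 132 / 14.4 = 9.167 d.
1st larval instar: 125 / (28.2 − 16.1) = 125 / 12.1 = 10.331 d.
2nd larval instar: 111 / (28.2 − 15.4) = 111 / 12.8 = 8.672 d.
pupal: 108 / (28.2 − 14.0) = 108 / 14.2 = 7.606 d.
Sum = 35.775 ≈ 35.8 days.

35.8 days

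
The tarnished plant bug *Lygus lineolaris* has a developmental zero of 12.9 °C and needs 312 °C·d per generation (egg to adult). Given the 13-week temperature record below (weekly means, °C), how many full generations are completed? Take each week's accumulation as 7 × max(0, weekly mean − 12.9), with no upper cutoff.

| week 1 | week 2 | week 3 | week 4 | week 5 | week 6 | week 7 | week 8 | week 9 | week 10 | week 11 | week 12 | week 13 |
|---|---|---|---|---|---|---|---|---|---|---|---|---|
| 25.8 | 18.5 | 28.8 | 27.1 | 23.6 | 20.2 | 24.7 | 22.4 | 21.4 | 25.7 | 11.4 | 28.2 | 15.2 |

2 generations

Weekly DD (7 × max(0, T̄ − 12.9)): 90.3, 39.2, 111.3, 99.4, 74.9, 51.1, 82.6, 66.5, 59.5, 89.6, 0.0, 107.1, 16.1.
Season total = 887.6 DD.
Complete generations = ⌊887.6 / 312⌋ = 2.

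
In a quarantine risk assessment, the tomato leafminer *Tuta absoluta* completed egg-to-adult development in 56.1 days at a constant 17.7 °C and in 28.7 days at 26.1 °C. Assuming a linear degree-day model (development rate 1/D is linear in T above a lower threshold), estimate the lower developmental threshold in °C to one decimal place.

Linear rate model ⇒ the product D·(T − T_b) is constant across temperatures.
56.1·(17.7 − T_b) = 28.7·(26.1 − T_b)
T_b = (56.1·17.7 − 28.7·26.1) / (56.1 − 28.7) = 243.90 / 27.4 = 8.901 °C ≈ 8.9 °C.

8.9 °C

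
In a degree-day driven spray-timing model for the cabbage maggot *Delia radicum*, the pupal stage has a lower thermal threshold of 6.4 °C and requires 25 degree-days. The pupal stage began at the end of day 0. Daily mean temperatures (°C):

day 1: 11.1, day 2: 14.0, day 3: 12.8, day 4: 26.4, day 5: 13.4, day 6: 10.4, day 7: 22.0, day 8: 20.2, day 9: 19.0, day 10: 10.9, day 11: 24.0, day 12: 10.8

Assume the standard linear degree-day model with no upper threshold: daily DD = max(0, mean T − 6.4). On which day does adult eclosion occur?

Daily DD above 6.4 °C: 4.7, 7.6, 6.4, 20.0, 7.0, 4.0, 15.6, 13.8, 12.6, 4.5, 17.6, 4.4.
Cumulative: 4.7, 12.3, 18.7, 38.7, 45.7, 49.7, 65.3, 79.1, 91.7, 96.2, 113.8, 118.2.
The total first reaches 25 DD on day 4.

day 4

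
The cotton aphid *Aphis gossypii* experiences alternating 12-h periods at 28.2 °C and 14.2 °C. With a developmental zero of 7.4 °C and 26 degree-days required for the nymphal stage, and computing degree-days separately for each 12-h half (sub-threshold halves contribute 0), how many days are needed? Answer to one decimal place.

Day half: max(0, 28.2 − 7.4) × 0.5 = 20.8 × 0.5 = 10.40 DD.
Night half: max(0, 14.2 − 7.4) × 0.5 = 6.8 × 0.5 = 3.40 DD.
Per 24 h: 13.80 DD/day.
Duration = 26 / 13.80 = 1.884 ≈ 1.9 days.

1.9 days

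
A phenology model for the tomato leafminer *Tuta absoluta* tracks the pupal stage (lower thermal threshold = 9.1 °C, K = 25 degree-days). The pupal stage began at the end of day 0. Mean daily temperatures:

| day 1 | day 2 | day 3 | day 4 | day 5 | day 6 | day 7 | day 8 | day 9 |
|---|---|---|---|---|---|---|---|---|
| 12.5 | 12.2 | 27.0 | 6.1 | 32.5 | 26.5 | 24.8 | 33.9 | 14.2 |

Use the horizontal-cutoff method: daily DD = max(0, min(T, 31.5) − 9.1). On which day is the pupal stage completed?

day 5

Daily DD above 9.1 °C (capped at 22.4): 3.4, 3.1, 17.9, 0.0, 22.4, 17.4, 15.7, 22.4, 5.1.
Cumulative: 3.4, 6.5, 24.4, 24.4, 46.8, 64.2, 79.9, 102.3, 107.4.
The total first reaches 25 DD on day 5.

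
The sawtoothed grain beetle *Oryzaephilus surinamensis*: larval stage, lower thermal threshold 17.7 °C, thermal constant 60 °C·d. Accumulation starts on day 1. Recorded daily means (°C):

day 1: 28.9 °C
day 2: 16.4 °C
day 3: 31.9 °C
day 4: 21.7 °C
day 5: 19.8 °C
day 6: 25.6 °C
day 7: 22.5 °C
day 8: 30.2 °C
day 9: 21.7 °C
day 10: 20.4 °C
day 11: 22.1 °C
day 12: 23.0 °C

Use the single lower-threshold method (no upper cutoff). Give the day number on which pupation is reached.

day 9

Daily DD above 17.7 °C: 11.2, 0.0, 14.2, 4.0, 2.1, 7.9, 4.8, 12.5, 4.0, 2.7, 4.4, 5.3.
Cumulative: 11.2, 11.2, 25.4, 29.4, 31.5, 39.4, 44.2, 56.7, 60.7, 63.4, 67.8, 73.1.
The total first reaches 60 DD on day 9.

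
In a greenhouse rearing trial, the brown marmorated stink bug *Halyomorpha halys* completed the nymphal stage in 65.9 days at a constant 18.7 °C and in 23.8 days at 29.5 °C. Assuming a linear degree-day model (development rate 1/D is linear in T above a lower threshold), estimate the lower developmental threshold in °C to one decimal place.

Under the model K = D·(T − T_b), so D₁·(T₁ − T_b) = D₂·(T₂ − T_b).
65.9·(18.7 − T_b) = 23.8·(29.5 − T_b)
T_b = (65.9·18.7 − 23.8·29.5) / (65.9 − 23.8) = 530.23 / 42.1 = 12.595 °C ≈ 12.6 °C.

12.6 °C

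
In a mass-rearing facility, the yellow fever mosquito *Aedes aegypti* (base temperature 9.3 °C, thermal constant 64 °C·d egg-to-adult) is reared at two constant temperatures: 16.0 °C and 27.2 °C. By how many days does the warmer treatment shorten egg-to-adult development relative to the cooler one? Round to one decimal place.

6.0 days

At 16.0 °C: 64 / (16.0 − 9.3) = 64 / 6.7 = 9.552 d.
At 27.2 °C: 64 / (27.2 − 9.3) = 64 / 17.9 = 3.575 d.
Difference = |9.552 − 3.575| = 5.977 ≈ 6.0 days.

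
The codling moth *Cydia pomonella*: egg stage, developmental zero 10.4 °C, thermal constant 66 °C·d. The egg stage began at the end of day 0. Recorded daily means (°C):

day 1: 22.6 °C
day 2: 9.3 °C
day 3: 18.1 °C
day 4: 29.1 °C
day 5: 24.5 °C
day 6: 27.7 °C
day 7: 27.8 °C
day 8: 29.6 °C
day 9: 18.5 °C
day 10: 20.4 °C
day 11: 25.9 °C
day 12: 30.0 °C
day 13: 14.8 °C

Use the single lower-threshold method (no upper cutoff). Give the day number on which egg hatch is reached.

day 6

Daily DD above 10.4 °C: 12.2, 0.0, 7.7, 18.7, 14.1, 17.3, 17.4, 19.2, 8.1, 10.0, 15.5, 19.6, 4.4.
Cumulative: 12.2, 12.2, 19.9, 38.6, 52.7, 70.0, 87.4, 106.6, 114.7, 124.7, 140.2, 159.8, 164.2.
The total first reaches 66 DD on day 6.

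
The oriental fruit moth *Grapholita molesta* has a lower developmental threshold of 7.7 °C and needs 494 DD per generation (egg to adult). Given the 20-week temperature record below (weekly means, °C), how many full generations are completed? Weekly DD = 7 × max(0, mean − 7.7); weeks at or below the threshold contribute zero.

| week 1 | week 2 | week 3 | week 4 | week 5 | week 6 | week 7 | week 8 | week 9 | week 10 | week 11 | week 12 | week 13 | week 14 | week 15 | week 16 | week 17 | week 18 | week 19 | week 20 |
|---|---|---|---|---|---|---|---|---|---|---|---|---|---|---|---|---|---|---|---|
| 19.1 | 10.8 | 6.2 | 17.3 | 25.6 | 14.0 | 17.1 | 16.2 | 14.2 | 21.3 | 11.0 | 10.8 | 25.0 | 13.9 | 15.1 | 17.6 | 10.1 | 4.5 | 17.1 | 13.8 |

Weekly DD (7 × max(0, T̄ − 7.7)): 79.8, 21.7, 0.0, 67.2, 125.3, 44.1, 65.8, 59.5, 45.5, 95.2, 23.1, 21.7, 121.1, 43.4, 51.8, 69.3, 16.8, 0.0, 65.8, 42.7.
Season total = 1059.8 DD.
Complete generations = ⌊1059.8 / 494⌋ = 2.

2 generations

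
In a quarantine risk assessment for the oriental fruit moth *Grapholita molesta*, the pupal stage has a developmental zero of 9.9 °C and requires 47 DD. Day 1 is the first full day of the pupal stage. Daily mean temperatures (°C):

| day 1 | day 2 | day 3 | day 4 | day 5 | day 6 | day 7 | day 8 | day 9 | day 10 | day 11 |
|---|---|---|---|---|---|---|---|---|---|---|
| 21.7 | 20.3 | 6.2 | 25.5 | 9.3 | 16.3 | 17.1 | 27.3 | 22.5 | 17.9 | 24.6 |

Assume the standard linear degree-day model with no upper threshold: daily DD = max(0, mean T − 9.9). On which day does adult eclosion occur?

day 7

Daily DD above 9.9 °C: 11.8, 10.4, 0.0, 15.6, 0.0, 6.4, 7.2, 17.4, 12.6, 8.0, 14.7.
Cumulative: 11.8, 22.2, 22.2, 37.8, 37.8, 44.2, 51.4, 68.8, 81.4, 89.4, 104.1.
The total first reaches 47 DD on day 7.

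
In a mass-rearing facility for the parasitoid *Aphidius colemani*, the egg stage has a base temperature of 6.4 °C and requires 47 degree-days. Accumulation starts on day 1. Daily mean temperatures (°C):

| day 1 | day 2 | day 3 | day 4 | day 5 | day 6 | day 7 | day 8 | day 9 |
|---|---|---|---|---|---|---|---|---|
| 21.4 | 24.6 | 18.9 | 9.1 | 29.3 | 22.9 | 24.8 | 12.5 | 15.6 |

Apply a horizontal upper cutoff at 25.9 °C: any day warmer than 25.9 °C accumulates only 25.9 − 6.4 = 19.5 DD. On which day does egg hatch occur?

day 4

Daily DD above 6.4 °C (capped at 19.5): 15.0, 18.2, 12.5, 2.7, 19.5, 16.5, 18.4, 6.1, 9.2.
Cumulative: 15.0, 33.2, 45.7, 48.4, 67.9, 84.4, 102.8, 108.9, 118.1.
The total first reaches 47 DD on day 4.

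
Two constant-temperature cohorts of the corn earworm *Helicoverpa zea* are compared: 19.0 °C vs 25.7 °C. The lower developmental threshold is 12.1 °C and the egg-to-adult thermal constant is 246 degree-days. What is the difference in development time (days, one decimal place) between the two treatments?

At 19.0 °C: 246 / (19.0 − 12.1) = 246 / 6.9 = 35.652 d.
At 25.7 °C: 246 / (25.7 − 12.1) = 246 / 13.6 = 18.088 d.
Difference = |35.652 − 18.088| = 17.564 ≈ 17.6 days.

17.6 days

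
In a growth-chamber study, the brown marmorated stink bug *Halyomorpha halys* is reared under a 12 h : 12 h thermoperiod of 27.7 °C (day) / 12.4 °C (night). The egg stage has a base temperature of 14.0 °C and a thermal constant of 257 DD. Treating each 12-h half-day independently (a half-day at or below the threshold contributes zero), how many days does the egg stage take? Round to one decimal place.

Day half: max(0, 27.7 − 14.0) × 0.5 = 13.7 × 0.5 = 6.85 DD.
Night half: max(0, 12.4 − 14.0) × 0.5 = 0.0 × 0.5 = 0.00 DD.
Per 24 h: 6.85 DD/day.
Duration = 257 / 6.85 = 37.518 ≈ 37.5 days.

37.5 days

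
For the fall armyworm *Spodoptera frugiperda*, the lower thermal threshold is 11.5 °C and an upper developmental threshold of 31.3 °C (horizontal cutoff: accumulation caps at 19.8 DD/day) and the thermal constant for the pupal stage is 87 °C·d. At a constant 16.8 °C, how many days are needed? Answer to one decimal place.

16.4 days

Daily accumulation = 16.8 − 11.5 = 5.3 DD/day.
Duration = 87 / 5.3 = 16.415 ≈ 16.4 days.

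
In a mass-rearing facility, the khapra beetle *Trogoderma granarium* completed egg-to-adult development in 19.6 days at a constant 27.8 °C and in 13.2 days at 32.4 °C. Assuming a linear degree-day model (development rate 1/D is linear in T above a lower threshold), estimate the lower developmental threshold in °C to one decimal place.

18.3 °C

Under the model K = D·(T − T_b), so D₁·(T₁ − T_b) = D₂·(T₂ − T_b).
19.6·(27.8 − T_b) = 13.2·(32.4 − T_b)
T_b = (19.6·27.8 − 13.2·32.4) / (19.6 − 13.2) = 117.20 / 6.4 = 18.313 °C ≈ 18.3 °C.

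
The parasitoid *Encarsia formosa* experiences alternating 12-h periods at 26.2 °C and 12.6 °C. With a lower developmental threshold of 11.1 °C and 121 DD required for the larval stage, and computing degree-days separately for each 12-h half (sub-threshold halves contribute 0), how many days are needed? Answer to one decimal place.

14.6 days

Day half: max(0, 26.2 − 11.1) × 0.5 = 15.1 × 0.5 = 7.55 DD.
Night half: max(0, 12.6 − 11.1) × 0.5 = 1.5 × 0.5 = 0.75 DD.
Per 24 h: 8.30 DD/day.
Duration = 121 / 8.30 = 14.578 ≈ 14.6 days.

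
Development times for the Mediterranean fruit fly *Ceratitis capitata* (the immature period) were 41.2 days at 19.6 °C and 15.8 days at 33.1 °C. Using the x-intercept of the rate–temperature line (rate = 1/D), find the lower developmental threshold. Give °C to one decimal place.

Linear rate model ⇒ the product D·(T − T_b) is constant across temperatures.
41.2·(19.6 − T_b) = 15.8·(33.1 − T_b)
T_b = (41.2·19.6 − 15.8·33.1) / (41.2 − 15.8) = 284.54 / 25.4 = 11.202 °C ≈ 11.2 °C.

11.2 °C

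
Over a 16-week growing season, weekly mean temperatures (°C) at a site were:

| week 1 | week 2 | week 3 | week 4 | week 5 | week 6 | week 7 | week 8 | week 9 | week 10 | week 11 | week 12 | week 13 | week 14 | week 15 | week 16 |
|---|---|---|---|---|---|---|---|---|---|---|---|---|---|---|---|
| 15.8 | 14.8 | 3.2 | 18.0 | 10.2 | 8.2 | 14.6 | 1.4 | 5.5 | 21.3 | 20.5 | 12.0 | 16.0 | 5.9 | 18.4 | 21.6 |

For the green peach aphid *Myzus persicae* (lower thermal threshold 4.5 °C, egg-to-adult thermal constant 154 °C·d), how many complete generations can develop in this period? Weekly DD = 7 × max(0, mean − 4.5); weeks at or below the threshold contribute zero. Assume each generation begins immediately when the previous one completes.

6 generations

Weekly DD (7 × max(0, T̄ − 4.5)): 79.1, 72.1, 0.0, 94.5, 39.9, 25.9, 70.7, 0.0, 7.0, 117.6, 112.0, 52.5, 80.5, 9.8, 97.3, 119.7.
Season total = 978.6 DD.
Complete generations = ⌊978.6 / 154⌋ = 6.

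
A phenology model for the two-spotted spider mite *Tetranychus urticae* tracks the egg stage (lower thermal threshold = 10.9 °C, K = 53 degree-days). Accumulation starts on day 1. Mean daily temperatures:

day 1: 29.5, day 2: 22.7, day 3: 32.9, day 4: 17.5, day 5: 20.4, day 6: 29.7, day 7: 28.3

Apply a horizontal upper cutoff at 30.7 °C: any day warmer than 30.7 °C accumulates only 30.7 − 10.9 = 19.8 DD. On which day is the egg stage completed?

day 4

Daily DD above 10.9 °C (capped at 19.8): 18.6, 11.8, 19.8, 6.6, 9.5, 18.8, 17.4.
Cumulative: 18.6, 30.4, 50.2, 56.8, 66.3, 85.1, 102.5.
The total first reaches 53 DD on day 4.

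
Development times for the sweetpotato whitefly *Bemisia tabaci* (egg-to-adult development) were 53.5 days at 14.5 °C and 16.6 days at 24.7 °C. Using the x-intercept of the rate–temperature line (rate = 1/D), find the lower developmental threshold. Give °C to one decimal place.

9.9 °C

Under the model K = D·(T − T_b), so D₁·(T₁ − T_b) = D₂·(T₂ − T_b).
53.5·(14.5 − T_b) = 16.6·(24.7 − T_b)
T_b = (53.5·14.5 − 16.6·24.7) / (53.5 − 16.6) = 365.73 / 36.9 = 9.911 °C ≈ 9.9 °C.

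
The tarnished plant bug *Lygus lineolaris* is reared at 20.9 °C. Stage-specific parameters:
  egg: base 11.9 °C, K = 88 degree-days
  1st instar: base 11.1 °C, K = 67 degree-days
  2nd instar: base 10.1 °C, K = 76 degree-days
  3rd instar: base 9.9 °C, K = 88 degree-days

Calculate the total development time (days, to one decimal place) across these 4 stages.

31.7 days

egg: 88 / (20.9 − 11.9) = 88 / 9.0 = 9.778 d.
1st instar: 67 / (20.9 − 11.1) = 67 / 9.8 = 6.837 d.
2nd instar: 76 / (20.9 − 10.1) = 76 / 10.8 = 7.037 d.
3rd instar: 88 / (20.9 − 9.9) = 88 / 11.0 = 8.000 d.
Sum = 31.652 ≈ 31.7 days.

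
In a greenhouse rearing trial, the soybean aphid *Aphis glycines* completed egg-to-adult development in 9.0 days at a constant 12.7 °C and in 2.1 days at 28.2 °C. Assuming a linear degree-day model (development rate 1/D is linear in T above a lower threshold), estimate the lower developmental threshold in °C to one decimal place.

Linear rate model ⇒ the product D·(T − T_b) is constant across temperatures.
9.0·(12.7 − T_b) = 2.1·(28.2 − T_b)
T_b = (9.0·12.7 − 2.1·28.2) / (9.0 − 2.1) = 55.08 / 6.9 = 7.983 °C ≈ 8.0 °C.

8.0 °C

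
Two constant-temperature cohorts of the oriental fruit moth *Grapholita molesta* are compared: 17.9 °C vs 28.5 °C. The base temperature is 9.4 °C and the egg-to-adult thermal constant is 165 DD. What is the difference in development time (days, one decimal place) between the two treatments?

10.8 days

At 17.9 °C: 165 / (17.9 − 9.4) = 165 / 8.5 = 19.412 d.
At 28.5 °C: 165 / (28.5 − 9.4) = 165 / 19.1 = 8.639 d.
Difference = |19.412 − 8.639| = 10.773 ≈ 10.8 days.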